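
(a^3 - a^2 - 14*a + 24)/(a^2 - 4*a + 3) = (a^2 + 2*a - 8)/(a - 1)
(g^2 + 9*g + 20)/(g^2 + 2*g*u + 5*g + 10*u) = (g + 4)/(g + 2*u)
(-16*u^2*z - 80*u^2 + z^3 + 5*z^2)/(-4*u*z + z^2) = 4*u + 20*u/z + z + 5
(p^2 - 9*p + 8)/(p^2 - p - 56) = (p - 1)/(p + 7)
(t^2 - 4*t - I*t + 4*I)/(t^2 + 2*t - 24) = (t - I)/(t + 6)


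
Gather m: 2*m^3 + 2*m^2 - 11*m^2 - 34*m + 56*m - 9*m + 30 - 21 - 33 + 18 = 2*m^3 - 9*m^2 + 13*m - 6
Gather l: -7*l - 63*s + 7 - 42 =-7*l - 63*s - 35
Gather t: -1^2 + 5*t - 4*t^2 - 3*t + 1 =-4*t^2 + 2*t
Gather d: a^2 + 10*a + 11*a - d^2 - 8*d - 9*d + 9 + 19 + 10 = a^2 + 21*a - d^2 - 17*d + 38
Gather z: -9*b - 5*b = -14*b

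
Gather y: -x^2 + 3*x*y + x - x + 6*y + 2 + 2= -x^2 + y*(3*x + 6) + 4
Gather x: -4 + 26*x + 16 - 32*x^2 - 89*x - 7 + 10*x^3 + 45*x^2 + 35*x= 10*x^3 + 13*x^2 - 28*x + 5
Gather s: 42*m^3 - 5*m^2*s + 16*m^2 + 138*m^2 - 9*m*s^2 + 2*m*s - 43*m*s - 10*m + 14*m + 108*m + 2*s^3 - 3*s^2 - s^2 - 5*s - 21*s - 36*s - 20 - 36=42*m^3 + 154*m^2 + 112*m + 2*s^3 + s^2*(-9*m - 4) + s*(-5*m^2 - 41*m - 62) - 56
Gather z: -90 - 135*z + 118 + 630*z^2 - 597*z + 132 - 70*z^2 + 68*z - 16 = 560*z^2 - 664*z + 144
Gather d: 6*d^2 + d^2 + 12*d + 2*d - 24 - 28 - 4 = 7*d^2 + 14*d - 56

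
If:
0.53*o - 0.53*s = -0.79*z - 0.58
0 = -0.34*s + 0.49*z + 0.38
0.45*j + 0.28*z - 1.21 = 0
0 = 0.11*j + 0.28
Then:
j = -2.55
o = -0.39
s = 13.24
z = 8.41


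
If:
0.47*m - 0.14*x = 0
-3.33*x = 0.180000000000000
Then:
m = -0.02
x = -0.05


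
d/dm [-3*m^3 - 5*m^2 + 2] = m*(-9*m - 10)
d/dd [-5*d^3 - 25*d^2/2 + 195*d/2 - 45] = -15*d^2 - 25*d + 195/2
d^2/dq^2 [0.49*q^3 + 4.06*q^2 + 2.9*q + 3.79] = 2.94*q + 8.12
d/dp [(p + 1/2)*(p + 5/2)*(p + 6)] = 3*p^2 + 18*p + 77/4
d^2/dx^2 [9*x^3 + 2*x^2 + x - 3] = 54*x + 4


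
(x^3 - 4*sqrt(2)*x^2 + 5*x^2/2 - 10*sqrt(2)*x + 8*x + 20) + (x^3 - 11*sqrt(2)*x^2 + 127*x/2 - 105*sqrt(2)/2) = 2*x^3 - 15*sqrt(2)*x^2 + 5*x^2/2 - 10*sqrt(2)*x + 143*x/2 - 105*sqrt(2)/2 + 20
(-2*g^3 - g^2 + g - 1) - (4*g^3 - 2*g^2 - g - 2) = -6*g^3 + g^2 + 2*g + 1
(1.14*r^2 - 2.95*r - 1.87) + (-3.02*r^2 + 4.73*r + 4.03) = -1.88*r^2 + 1.78*r + 2.16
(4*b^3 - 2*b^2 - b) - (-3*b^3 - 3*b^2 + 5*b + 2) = 7*b^3 + b^2 - 6*b - 2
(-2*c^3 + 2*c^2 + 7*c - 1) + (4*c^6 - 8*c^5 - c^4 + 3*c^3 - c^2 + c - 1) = 4*c^6 - 8*c^5 - c^4 + c^3 + c^2 + 8*c - 2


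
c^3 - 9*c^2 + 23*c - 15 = (c - 5)*(c - 3)*(c - 1)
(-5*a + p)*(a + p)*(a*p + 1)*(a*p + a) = -5*a^4*p^2 - 5*a^4*p - 4*a^3*p^3 - 4*a^3*p^2 - 5*a^3*p - 5*a^3 + a^2*p^4 + a^2*p^3 - 4*a^2*p^2 - 4*a^2*p + a*p^3 + a*p^2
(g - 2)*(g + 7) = g^2 + 5*g - 14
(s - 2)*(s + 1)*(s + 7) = s^3 + 6*s^2 - 9*s - 14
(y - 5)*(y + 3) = y^2 - 2*y - 15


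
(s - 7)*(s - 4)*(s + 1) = s^3 - 10*s^2 + 17*s + 28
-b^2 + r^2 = (-b + r)*(b + r)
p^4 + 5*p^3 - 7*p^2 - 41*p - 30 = (p - 3)*(p + 1)*(p + 2)*(p + 5)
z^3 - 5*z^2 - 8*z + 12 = (z - 6)*(z - 1)*(z + 2)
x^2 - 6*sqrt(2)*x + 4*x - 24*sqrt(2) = (x + 4)*(x - 6*sqrt(2))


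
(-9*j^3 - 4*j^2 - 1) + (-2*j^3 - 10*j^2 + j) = -11*j^3 - 14*j^2 + j - 1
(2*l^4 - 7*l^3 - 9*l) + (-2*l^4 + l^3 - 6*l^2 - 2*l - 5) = -6*l^3 - 6*l^2 - 11*l - 5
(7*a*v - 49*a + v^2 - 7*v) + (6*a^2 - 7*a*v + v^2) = 6*a^2 - 49*a + 2*v^2 - 7*v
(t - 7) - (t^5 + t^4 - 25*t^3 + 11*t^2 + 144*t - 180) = -t^5 - t^4 + 25*t^3 - 11*t^2 - 143*t + 173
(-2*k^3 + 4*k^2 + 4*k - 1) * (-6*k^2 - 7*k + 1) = 12*k^5 - 10*k^4 - 54*k^3 - 18*k^2 + 11*k - 1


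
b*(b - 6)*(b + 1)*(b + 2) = b^4 - 3*b^3 - 16*b^2 - 12*b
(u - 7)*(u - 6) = u^2 - 13*u + 42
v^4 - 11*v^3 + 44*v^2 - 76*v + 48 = (v - 4)*(v - 3)*(v - 2)^2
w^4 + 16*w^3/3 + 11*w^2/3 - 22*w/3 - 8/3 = (w - 1)*(w + 1/3)*(w + 2)*(w + 4)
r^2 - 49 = (r - 7)*(r + 7)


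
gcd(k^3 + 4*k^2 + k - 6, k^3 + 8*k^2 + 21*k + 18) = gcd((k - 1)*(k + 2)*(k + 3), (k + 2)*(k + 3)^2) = k^2 + 5*k + 6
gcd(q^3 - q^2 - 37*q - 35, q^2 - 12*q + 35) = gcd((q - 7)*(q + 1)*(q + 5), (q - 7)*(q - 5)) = q - 7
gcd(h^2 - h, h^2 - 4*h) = h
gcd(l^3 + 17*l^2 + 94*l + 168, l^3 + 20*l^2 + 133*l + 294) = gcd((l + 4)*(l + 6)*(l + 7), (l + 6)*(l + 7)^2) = l^2 + 13*l + 42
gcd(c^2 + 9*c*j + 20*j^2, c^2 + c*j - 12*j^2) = c + 4*j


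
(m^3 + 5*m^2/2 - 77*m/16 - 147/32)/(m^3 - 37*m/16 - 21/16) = (m + 7/2)/(m + 1)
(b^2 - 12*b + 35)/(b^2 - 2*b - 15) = (b - 7)/(b + 3)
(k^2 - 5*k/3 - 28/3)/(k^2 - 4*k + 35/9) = 3*(3*k^2 - 5*k - 28)/(9*k^2 - 36*k + 35)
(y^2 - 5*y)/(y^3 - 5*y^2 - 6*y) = (5 - y)/(-y^2 + 5*y + 6)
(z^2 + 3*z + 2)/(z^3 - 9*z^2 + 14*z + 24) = (z + 2)/(z^2 - 10*z + 24)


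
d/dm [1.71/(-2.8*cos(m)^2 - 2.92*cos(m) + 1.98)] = -(9.576*cos(m) + 4.9932)*sin(m)/(2.8*cos(m)^2 + 2.92*cos(m) - 1.98)^2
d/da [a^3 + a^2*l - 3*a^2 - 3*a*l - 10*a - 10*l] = 3*a^2 + 2*a*l - 6*a - 3*l - 10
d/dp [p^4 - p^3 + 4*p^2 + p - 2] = 4*p^3 - 3*p^2 + 8*p + 1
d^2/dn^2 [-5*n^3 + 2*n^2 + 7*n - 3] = 4 - 30*n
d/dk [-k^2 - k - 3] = -2*k - 1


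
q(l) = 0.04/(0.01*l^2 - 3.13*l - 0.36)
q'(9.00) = 0.00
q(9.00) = -0.00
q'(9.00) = 0.00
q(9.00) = -0.00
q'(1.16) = 0.01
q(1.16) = -0.01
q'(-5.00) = 0.00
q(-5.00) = 0.00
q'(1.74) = 0.00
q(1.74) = -0.01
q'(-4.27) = 0.00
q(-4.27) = 0.00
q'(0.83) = 0.01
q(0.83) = -0.01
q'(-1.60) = 0.01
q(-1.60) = 0.01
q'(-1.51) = 0.01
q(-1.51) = 0.01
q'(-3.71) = 0.00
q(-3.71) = 0.00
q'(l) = 0.04*(3.13 - 0.02*l)/(0.01*l^2 - 3.13*l - 0.36)^2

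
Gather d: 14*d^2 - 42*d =14*d^2 - 42*d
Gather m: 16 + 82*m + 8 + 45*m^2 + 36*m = 45*m^2 + 118*m + 24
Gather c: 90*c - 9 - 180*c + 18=9 - 90*c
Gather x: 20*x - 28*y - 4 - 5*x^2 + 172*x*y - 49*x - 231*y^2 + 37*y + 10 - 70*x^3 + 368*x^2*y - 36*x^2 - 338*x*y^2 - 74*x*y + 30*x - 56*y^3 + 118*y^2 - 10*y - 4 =-70*x^3 + x^2*(368*y - 41) + x*(-338*y^2 + 98*y + 1) - 56*y^3 - 113*y^2 - y + 2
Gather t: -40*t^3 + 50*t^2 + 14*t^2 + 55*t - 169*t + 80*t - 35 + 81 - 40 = -40*t^3 + 64*t^2 - 34*t + 6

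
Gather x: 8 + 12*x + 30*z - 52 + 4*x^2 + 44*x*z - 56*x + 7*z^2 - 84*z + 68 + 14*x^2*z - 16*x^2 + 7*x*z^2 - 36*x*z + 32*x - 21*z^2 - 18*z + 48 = x^2*(14*z - 12) + x*(7*z^2 + 8*z - 12) - 14*z^2 - 72*z + 72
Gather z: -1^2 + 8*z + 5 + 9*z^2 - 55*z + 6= 9*z^2 - 47*z + 10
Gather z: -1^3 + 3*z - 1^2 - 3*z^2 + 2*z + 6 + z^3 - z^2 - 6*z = z^3 - 4*z^2 - z + 4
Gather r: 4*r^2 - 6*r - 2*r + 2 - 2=4*r^2 - 8*r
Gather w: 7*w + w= 8*w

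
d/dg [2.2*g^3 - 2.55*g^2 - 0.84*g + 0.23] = 6.6*g^2 - 5.1*g - 0.84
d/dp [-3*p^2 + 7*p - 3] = 7 - 6*p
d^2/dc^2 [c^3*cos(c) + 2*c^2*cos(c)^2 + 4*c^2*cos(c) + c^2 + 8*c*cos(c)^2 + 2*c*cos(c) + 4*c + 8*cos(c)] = -c^3*cos(c) - 6*c^2*sin(c) - 4*c^2*cos(c) - 4*c^2*cos(2*c) - 16*c*sin(c) - 8*c*sin(2*c) + 4*c*cos(c) - 16*c*cos(2*c) - 4*sin(c) - 16*sin(2*c) + 2*cos(2*c) + 4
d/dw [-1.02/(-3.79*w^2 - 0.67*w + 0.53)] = (-7.7316*w - 0.6834)/(3.79*w^2 + 0.67*w - 0.53)^2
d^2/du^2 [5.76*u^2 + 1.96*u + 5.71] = 11.5200000000000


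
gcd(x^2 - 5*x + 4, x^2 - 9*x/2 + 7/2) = x - 1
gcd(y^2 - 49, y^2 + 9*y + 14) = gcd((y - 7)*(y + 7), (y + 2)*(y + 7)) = y + 7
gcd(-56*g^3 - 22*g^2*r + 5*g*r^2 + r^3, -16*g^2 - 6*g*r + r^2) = 2*g + r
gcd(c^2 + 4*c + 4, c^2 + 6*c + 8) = c + 2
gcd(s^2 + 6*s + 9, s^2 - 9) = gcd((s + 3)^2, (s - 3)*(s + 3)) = s + 3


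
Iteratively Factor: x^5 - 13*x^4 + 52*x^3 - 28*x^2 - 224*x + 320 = (x - 4)*(x^4 - 9*x^3 + 16*x^2 + 36*x - 80) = (x - 4)*(x + 2)*(x^3 - 11*x^2 + 38*x - 40) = (x - 4)*(x - 2)*(x + 2)*(x^2 - 9*x + 20) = (x - 4)^2*(x - 2)*(x + 2)*(x - 5)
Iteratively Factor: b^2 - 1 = (b - 1)*(b + 1)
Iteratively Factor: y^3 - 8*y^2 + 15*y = (y - 5)*(y^2 - 3*y) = y*(y - 5)*(y - 3)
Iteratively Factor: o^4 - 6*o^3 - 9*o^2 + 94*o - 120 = (o - 3)*(o^3 - 3*o^2 - 18*o + 40) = (o - 3)*(o + 4)*(o^2 - 7*o + 10) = (o - 5)*(o - 3)*(o + 4)*(o - 2)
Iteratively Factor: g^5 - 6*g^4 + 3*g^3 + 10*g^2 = (g - 2)*(g^4 - 4*g^3 - 5*g^2) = (g - 5)*(g - 2)*(g^3 + g^2) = g*(g - 5)*(g - 2)*(g^2 + g) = g*(g - 5)*(g - 2)*(g + 1)*(g)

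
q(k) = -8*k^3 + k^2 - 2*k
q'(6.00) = -854.00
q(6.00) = -1704.00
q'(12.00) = -3434.00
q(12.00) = -13704.00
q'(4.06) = -389.49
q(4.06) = -527.02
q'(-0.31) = -4.93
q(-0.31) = 0.95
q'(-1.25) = -42.00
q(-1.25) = 19.69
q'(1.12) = -29.87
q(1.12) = -12.23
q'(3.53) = -294.00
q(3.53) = -346.49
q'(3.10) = -226.44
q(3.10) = -234.92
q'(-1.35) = -48.44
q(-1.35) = 24.21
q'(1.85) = -80.44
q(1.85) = -50.93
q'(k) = -24*k^2 + 2*k - 2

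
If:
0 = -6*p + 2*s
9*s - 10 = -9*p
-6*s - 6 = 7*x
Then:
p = 5/18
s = 5/6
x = -11/7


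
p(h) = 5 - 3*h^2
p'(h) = -6*h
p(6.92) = -138.66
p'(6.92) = -41.52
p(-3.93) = -41.33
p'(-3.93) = 23.58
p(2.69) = -16.71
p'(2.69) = -16.14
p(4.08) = -44.94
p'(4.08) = -24.48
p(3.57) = -33.23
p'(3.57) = -21.42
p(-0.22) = 4.85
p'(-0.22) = 1.32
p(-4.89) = -66.74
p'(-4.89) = 29.34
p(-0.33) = 4.67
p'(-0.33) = 1.98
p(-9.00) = -238.00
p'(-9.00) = 54.00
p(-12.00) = -427.00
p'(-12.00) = 72.00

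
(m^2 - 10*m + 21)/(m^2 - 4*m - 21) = (m - 3)/(m + 3)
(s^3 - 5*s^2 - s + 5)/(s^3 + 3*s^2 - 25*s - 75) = (s^2 - 1)/(s^2 + 8*s + 15)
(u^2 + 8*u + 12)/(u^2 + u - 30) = (u + 2)/(u - 5)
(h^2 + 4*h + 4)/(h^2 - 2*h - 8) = (h + 2)/(h - 4)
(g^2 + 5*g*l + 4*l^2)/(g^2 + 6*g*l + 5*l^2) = (g + 4*l)/(g + 5*l)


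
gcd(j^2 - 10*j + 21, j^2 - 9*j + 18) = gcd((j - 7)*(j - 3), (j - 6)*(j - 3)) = j - 3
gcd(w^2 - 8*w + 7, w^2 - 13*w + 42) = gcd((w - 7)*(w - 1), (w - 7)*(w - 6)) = w - 7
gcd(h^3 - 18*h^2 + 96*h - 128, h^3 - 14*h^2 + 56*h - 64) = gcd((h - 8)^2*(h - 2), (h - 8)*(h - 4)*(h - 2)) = h^2 - 10*h + 16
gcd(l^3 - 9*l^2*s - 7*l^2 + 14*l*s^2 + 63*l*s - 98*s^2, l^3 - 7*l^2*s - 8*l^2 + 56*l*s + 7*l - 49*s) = -l^2 + 7*l*s + 7*l - 49*s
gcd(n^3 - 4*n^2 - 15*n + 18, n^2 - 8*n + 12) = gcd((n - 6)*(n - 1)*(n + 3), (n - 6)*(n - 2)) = n - 6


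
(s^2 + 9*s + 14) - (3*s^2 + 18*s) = -2*s^2 - 9*s + 14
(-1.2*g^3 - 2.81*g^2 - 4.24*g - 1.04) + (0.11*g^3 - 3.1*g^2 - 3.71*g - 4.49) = -1.09*g^3 - 5.91*g^2 - 7.95*g - 5.53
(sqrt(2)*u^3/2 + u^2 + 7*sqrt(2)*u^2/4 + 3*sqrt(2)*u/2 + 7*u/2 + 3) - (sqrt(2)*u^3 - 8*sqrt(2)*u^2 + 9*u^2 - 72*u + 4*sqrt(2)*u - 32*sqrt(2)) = -sqrt(2)*u^3/2 - 8*u^2 + 39*sqrt(2)*u^2/4 - 5*sqrt(2)*u/2 + 151*u/2 + 3 + 32*sqrt(2)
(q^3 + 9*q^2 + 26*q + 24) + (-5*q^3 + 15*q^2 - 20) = -4*q^3 + 24*q^2 + 26*q + 4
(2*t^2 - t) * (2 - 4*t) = -8*t^3 + 8*t^2 - 2*t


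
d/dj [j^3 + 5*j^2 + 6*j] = 3*j^2 + 10*j + 6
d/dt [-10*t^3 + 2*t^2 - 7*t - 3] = -30*t^2 + 4*t - 7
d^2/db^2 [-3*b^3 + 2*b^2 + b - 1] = 4 - 18*b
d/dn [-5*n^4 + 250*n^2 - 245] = 20*n*(25 - n^2)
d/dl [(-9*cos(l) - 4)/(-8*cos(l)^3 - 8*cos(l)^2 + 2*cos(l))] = 2*(18*cos(l)^3 + 21*cos(l)^2 + 8*cos(l) - 1)*sin(l)/((-4*sin(l)^2 + 4*cos(l) + 3)^2*cos(l)^2)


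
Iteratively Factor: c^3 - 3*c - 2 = (c + 1)*(c^2 - c - 2) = (c + 1)^2*(c - 2)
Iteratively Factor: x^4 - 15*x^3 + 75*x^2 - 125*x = (x - 5)*(x^3 - 10*x^2 + 25*x) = (x - 5)^2*(x^2 - 5*x) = (x - 5)^3*(x)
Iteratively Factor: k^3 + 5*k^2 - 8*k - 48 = (k - 3)*(k^2 + 8*k + 16) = (k - 3)*(k + 4)*(k + 4)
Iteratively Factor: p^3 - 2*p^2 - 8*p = (p)*(p^2 - 2*p - 8) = p*(p - 4)*(p + 2)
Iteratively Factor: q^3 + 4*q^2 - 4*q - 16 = (q - 2)*(q^2 + 6*q + 8) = (q - 2)*(q + 4)*(q + 2)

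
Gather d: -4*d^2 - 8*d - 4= -4*d^2 - 8*d - 4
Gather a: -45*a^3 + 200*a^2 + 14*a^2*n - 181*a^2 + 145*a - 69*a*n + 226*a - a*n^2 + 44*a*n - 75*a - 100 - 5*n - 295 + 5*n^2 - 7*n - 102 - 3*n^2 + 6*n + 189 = -45*a^3 + a^2*(14*n + 19) + a*(-n^2 - 25*n + 296) + 2*n^2 - 6*n - 308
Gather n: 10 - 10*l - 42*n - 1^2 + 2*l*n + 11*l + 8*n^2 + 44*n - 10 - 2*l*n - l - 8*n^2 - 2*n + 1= 0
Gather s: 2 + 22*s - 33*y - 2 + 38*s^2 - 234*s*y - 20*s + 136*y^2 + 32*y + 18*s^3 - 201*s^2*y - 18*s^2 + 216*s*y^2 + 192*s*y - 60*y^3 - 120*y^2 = 18*s^3 + s^2*(20 - 201*y) + s*(216*y^2 - 42*y + 2) - 60*y^3 + 16*y^2 - y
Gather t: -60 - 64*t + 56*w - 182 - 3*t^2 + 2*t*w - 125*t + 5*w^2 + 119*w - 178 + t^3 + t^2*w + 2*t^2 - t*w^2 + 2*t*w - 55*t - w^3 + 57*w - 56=t^3 + t^2*(w - 1) + t*(-w^2 + 4*w - 244) - w^3 + 5*w^2 + 232*w - 476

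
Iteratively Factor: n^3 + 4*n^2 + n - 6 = (n + 3)*(n^2 + n - 2) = (n + 2)*(n + 3)*(n - 1)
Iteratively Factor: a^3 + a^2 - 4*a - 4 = (a + 1)*(a^2 - 4) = (a + 1)*(a + 2)*(a - 2)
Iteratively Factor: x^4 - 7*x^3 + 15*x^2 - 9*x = (x - 3)*(x^3 - 4*x^2 + 3*x) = (x - 3)*(x - 1)*(x^2 - 3*x) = x*(x - 3)*(x - 1)*(x - 3)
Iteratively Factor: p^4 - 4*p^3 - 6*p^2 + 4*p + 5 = (p - 1)*(p^3 - 3*p^2 - 9*p - 5) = (p - 1)*(p + 1)*(p^2 - 4*p - 5) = (p - 1)*(p + 1)^2*(p - 5)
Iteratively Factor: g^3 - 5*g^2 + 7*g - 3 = (g - 1)*(g^2 - 4*g + 3) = (g - 1)^2*(g - 3)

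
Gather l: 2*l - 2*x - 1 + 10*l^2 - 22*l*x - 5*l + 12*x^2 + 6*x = 10*l^2 + l*(-22*x - 3) + 12*x^2 + 4*x - 1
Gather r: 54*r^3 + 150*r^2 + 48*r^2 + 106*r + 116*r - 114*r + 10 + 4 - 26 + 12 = 54*r^3 + 198*r^2 + 108*r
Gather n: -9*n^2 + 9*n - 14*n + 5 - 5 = -9*n^2 - 5*n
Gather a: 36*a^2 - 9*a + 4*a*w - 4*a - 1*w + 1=36*a^2 + a*(4*w - 13) - w + 1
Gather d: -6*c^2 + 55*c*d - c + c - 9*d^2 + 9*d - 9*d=-6*c^2 + 55*c*d - 9*d^2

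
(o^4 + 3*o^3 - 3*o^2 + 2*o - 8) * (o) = o^5 + 3*o^4 - 3*o^3 + 2*o^2 - 8*o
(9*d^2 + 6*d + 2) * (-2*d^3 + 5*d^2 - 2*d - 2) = -18*d^5 + 33*d^4 + 8*d^3 - 20*d^2 - 16*d - 4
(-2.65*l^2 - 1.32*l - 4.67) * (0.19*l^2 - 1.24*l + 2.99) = -0.5035*l^4 + 3.0352*l^3 - 7.174*l^2 + 1.844*l - 13.9633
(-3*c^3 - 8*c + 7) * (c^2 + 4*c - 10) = -3*c^5 - 12*c^4 + 22*c^3 - 25*c^2 + 108*c - 70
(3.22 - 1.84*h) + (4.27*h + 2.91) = 2.43*h + 6.13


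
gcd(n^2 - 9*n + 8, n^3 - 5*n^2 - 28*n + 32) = n^2 - 9*n + 8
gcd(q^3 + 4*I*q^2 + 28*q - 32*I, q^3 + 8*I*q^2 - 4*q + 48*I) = q - 2*I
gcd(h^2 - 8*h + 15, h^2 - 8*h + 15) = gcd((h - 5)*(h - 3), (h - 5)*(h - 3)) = h^2 - 8*h + 15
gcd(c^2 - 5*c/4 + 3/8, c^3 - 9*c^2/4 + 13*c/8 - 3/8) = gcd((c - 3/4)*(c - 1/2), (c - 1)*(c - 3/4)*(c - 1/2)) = c^2 - 5*c/4 + 3/8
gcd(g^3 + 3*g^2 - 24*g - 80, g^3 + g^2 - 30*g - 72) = g + 4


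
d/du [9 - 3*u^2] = -6*u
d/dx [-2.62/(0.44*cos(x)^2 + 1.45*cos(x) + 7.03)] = -(2.3056*cos(x) + 3.799)*sin(x)/(0.44*cos(x)^2 + 1.45*cos(x) + 7.03)^2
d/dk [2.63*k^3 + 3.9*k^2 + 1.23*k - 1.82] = 7.89*k^2 + 7.8*k + 1.23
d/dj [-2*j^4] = -8*j^3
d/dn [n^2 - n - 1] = 2*n - 1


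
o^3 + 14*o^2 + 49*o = o*(o + 7)^2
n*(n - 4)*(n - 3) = n^3 - 7*n^2 + 12*n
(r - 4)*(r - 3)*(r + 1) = r^3 - 6*r^2 + 5*r + 12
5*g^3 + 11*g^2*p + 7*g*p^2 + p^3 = (g + p)^2*(5*g + p)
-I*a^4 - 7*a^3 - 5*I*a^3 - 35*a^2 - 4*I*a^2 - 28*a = a*(a + 4)*(a - 7*I)*(-I*a - I)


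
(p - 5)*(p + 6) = p^2 + p - 30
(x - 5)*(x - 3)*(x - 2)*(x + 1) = x^4 - 9*x^3 + 21*x^2 + x - 30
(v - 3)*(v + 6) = v^2 + 3*v - 18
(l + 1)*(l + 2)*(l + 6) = l^3 + 9*l^2 + 20*l + 12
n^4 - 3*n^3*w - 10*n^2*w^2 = n^2*(n - 5*w)*(n + 2*w)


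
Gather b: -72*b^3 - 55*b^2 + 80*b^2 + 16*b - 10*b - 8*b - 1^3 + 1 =-72*b^3 + 25*b^2 - 2*b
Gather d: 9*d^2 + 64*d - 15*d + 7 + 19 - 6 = 9*d^2 + 49*d + 20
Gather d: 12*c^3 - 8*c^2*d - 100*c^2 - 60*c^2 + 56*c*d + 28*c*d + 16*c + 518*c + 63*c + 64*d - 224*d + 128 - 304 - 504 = 12*c^3 - 160*c^2 + 597*c + d*(-8*c^2 + 84*c - 160) - 680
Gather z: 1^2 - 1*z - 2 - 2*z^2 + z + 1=-2*z^2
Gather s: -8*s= -8*s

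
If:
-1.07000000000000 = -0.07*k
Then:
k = 15.29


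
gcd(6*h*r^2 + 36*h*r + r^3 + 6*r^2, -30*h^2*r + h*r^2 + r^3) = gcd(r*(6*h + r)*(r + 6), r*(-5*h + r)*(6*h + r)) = 6*h*r + r^2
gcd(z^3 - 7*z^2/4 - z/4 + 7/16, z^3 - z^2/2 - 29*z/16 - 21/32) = z^2 - 5*z/4 - 7/8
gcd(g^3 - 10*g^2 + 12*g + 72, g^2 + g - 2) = g + 2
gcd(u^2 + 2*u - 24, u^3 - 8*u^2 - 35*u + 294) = u + 6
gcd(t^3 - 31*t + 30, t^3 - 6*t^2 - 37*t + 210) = t^2 + t - 30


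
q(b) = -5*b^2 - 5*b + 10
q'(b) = -10*b - 5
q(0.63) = 4.87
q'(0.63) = -11.30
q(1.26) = -4.24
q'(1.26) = -17.60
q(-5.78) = -128.14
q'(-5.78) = 52.80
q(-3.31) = -28.23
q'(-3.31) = 28.10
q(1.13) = -2.03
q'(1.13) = -16.30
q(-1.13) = 9.27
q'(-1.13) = 6.30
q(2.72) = -40.59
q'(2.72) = -32.20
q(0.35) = 7.64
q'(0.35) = -8.50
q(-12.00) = -650.00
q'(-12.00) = 115.00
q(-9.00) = -350.00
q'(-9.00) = 85.00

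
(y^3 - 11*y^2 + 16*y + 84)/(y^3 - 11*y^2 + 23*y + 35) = (y^2 - 4*y - 12)/(y^2 - 4*y - 5)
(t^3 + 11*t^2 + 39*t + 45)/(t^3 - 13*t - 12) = (t^2 + 8*t + 15)/(t^2 - 3*t - 4)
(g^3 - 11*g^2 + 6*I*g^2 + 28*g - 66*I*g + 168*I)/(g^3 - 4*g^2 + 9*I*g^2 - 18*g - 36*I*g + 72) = (g - 7)/(g + 3*I)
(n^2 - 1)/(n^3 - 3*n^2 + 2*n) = (n + 1)/(n*(n - 2))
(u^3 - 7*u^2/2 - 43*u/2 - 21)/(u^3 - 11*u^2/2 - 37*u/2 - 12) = (u^2 - 5*u - 14)/(u^2 - 7*u - 8)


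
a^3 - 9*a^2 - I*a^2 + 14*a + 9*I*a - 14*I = (a - 7)*(a - 2)*(a - I)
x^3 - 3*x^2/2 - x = x*(x - 2)*(x + 1/2)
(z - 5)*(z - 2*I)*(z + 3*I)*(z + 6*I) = z^4 - 5*z^3 + 7*I*z^3 - 35*I*z^2 + 36*I*z - 180*I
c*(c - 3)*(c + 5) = c^3 + 2*c^2 - 15*c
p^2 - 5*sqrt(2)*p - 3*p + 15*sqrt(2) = (p - 3)*(p - 5*sqrt(2))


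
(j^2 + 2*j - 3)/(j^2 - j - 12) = (j - 1)/(j - 4)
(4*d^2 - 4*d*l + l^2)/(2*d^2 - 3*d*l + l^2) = (2*d - l)/(d - l)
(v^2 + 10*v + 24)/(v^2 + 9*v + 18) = (v + 4)/(v + 3)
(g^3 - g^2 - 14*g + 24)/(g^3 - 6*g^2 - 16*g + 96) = (g^2 - 5*g + 6)/(g^2 - 10*g + 24)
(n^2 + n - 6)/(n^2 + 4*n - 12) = (n + 3)/(n + 6)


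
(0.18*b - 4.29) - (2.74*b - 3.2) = -2.56*b - 1.09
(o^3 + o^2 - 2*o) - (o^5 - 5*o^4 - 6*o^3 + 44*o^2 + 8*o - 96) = -o^5 + 5*o^4 + 7*o^3 - 43*o^2 - 10*o + 96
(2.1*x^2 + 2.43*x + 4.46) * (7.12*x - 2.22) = 14.952*x^3 + 12.6396*x^2 + 26.3606*x - 9.9012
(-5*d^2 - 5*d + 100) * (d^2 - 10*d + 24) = -5*d^4 + 45*d^3 + 30*d^2 - 1120*d + 2400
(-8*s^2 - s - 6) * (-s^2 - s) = 8*s^4 + 9*s^3 + 7*s^2 + 6*s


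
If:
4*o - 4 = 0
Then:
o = 1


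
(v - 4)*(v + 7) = v^2 + 3*v - 28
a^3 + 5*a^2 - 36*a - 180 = (a - 6)*(a + 5)*(a + 6)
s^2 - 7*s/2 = s*(s - 7/2)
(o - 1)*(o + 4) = o^2 + 3*o - 4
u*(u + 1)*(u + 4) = u^3 + 5*u^2 + 4*u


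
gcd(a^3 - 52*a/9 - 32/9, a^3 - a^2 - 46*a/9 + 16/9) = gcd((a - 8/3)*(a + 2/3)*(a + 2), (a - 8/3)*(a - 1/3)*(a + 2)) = a^2 - 2*a/3 - 16/3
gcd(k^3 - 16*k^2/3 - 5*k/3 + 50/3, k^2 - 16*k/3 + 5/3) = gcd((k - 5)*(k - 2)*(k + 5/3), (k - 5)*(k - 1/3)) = k - 5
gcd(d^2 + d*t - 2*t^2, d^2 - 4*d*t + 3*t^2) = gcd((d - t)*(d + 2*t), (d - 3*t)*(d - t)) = -d + t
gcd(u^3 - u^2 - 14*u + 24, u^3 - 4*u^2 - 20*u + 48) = u^2 + 2*u - 8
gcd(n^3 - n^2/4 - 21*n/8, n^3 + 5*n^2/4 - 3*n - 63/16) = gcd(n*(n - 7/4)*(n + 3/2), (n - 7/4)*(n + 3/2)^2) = n^2 - n/4 - 21/8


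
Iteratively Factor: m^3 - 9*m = (m + 3)*(m^2 - 3*m) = m*(m + 3)*(m - 3)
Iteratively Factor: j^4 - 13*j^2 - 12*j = (j + 1)*(j^3 - j^2 - 12*j) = j*(j + 1)*(j^2 - j - 12) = j*(j + 1)*(j + 3)*(j - 4)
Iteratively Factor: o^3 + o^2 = (o)*(o^2 + o) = o*(o + 1)*(o)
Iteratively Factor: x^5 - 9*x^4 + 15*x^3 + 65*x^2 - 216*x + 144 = (x - 1)*(x^4 - 8*x^3 + 7*x^2 + 72*x - 144) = (x - 4)*(x - 1)*(x^3 - 4*x^2 - 9*x + 36) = (x - 4)*(x - 1)*(x + 3)*(x^2 - 7*x + 12) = (x - 4)^2*(x - 1)*(x + 3)*(x - 3)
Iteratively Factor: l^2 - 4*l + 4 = (l - 2)*(l - 2)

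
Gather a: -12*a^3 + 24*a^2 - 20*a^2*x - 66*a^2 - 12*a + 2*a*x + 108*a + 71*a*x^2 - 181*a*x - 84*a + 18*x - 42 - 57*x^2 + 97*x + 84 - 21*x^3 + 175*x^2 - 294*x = -12*a^3 + a^2*(-20*x - 42) + a*(71*x^2 - 179*x + 12) - 21*x^3 + 118*x^2 - 179*x + 42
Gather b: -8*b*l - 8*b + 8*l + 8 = b*(-8*l - 8) + 8*l + 8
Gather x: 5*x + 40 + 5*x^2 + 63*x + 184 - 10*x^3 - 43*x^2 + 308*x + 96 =-10*x^3 - 38*x^2 + 376*x + 320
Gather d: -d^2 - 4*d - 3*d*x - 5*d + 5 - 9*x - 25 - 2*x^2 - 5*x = -d^2 + d*(-3*x - 9) - 2*x^2 - 14*x - 20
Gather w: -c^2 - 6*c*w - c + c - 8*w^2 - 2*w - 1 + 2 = -c^2 - 8*w^2 + w*(-6*c - 2) + 1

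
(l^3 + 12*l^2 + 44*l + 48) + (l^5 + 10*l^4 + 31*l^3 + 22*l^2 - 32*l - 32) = l^5 + 10*l^4 + 32*l^3 + 34*l^2 + 12*l + 16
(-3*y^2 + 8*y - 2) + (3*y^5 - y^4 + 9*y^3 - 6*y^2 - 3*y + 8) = 3*y^5 - y^4 + 9*y^3 - 9*y^2 + 5*y + 6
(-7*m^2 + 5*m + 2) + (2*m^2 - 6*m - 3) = -5*m^2 - m - 1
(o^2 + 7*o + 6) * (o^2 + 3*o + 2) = o^4 + 10*o^3 + 29*o^2 + 32*o + 12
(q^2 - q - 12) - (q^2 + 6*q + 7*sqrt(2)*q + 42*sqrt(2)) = -7*sqrt(2)*q - 7*q - 42*sqrt(2) - 12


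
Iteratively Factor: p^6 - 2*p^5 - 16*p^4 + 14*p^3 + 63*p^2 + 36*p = (p + 3)*(p^5 - 5*p^4 - p^3 + 17*p^2 + 12*p) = (p - 3)*(p + 3)*(p^4 - 2*p^3 - 7*p^2 - 4*p) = (p - 3)*(p + 1)*(p + 3)*(p^3 - 3*p^2 - 4*p) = (p - 4)*(p - 3)*(p + 1)*(p + 3)*(p^2 + p) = p*(p - 4)*(p - 3)*(p + 1)*(p + 3)*(p + 1)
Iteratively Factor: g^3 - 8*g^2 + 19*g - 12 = (g - 4)*(g^2 - 4*g + 3) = (g - 4)*(g - 3)*(g - 1)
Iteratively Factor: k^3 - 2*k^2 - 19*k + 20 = (k - 1)*(k^2 - k - 20) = (k - 5)*(k - 1)*(k + 4)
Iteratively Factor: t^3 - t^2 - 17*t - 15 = (t - 5)*(t^2 + 4*t + 3) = (t - 5)*(t + 1)*(t + 3)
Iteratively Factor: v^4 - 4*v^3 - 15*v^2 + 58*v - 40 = (v + 4)*(v^3 - 8*v^2 + 17*v - 10) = (v - 1)*(v + 4)*(v^2 - 7*v + 10) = (v - 2)*(v - 1)*(v + 4)*(v - 5)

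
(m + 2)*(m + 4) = m^2 + 6*m + 8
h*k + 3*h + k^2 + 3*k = (h + k)*(k + 3)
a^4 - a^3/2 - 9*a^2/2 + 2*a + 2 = (a - 2)*(a - 1)*(a + 1/2)*(a + 2)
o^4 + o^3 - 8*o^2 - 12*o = o*(o - 3)*(o + 2)^2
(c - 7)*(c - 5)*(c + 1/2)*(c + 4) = c^4 - 15*c^3/2 - 17*c^2 + 267*c/2 + 70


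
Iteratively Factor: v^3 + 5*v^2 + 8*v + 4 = (v + 2)*(v^2 + 3*v + 2) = (v + 2)^2*(v + 1)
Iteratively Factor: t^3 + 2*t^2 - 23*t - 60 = (t + 3)*(t^2 - t - 20) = (t - 5)*(t + 3)*(t + 4)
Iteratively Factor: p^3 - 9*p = (p + 3)*(p^2 - 3*p) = (p - 3)*(p + 3)*(p)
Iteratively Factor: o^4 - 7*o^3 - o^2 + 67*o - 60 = (o - 1)*(o^3 - 6*o^2 - 7*o + 60) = (o - 4)*(o - 1)*(o^2 - 2*o - 15) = (o - 5)*(o - 4)*(o - 1)*(o + 3)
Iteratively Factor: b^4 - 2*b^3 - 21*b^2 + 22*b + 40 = (b - 2)*(b^3 - 21*b - 20) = (b - 2)*(b + 4)*(b^2 - 4*b - 5) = (b - 5)*(b - 2)*(b + 4)*(b + 1)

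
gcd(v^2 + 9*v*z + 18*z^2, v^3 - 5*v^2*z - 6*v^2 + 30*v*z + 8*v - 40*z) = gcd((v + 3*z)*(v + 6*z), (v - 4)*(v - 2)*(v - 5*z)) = 1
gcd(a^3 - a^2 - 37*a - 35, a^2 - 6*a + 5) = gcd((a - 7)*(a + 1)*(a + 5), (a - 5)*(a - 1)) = 1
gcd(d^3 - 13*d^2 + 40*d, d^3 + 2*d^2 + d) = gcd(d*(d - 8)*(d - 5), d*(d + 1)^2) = d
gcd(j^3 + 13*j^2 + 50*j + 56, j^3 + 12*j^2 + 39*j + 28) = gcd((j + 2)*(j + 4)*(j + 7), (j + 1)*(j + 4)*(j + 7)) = j^2 + 11*j + 28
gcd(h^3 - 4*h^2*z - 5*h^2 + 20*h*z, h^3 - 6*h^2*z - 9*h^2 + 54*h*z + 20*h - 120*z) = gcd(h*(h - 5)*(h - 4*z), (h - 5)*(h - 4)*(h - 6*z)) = h - 5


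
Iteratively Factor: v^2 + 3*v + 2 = (v + 2)*(v + 1)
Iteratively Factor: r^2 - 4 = (r + 2)*(r - 2)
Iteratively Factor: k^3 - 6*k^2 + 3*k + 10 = (k - 5)*(k^2 - k - 2) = (k - 5)*(k + 1)*(k - 2)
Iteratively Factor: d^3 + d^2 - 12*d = (d - 3)*(d^2 + 4*d) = d*(d - 3)*(d + 4)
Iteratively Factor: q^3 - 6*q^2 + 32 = (q + 2)*(q^2 - 8*q + 16) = (q - 4)*(q + 2)*(q - 4)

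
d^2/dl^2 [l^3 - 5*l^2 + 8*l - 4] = 6*l - 10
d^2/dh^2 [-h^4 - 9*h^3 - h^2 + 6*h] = -12*h^2 - 54*h - 2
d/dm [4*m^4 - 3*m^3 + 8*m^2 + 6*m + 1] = 16*m^3 - 9*m^2 + 16*m + 6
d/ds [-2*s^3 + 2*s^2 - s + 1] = -6*s^2 + 4*s - 1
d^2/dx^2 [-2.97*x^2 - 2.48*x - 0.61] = -5.94000000000000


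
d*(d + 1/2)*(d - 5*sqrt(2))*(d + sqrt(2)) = d^4 - 4*sqrt(2)*d^3 + d^3/2 - 10*d^2 - 2*sqrt(2)*d^2 - 5*d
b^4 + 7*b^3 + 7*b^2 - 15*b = b*(b - 1)*(b + 3)*(b + 5)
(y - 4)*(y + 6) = y^2 + 2*y - 24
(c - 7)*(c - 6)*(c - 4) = c^3 - 17*c^2 + 94*c - 168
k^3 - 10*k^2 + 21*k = k*(k - 7)*(k - 3)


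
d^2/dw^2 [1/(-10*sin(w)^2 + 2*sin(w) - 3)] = 2*(200*sin(w)^4 - 30*sin(w)^3 - 358*sin(w)^2 + 63*sin(w) + 26)/(10*sin(w)^2 - 2*sin(w) + 3)^3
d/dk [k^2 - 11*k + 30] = 2*k - 11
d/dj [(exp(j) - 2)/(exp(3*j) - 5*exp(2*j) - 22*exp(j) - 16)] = ((exp(j) - 2)*(-3*exp(2*j) + 10*exp(j) + 22) + exp(3*j) - 5*exp(2*j) - 22*exp(j) - 16)*exp(j)/(-exp(3*j) + 5*exp(2*j) + 22*exp(j) + 16)^2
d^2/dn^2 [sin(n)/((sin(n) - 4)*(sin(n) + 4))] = -(sin(n)^4 + 94*sin(n)^2 + 160)*sin(n)/((sin(n) - 4)^3*(sin(n) + 4)^3)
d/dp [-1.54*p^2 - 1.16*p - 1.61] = -3.08*p - 1.16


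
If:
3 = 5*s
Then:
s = 3/5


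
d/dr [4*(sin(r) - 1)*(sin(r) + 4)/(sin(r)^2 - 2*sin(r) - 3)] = 4*(-5*sin(r)^2 + 2*sin(r) - 17)*cos(r)/((sin(r) - 3)^2*(sin(r) + 1)^2)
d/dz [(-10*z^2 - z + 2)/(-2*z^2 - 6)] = (-z^2 + 64*z + 3)/(2*(z^4 + 6*z^2 + 9))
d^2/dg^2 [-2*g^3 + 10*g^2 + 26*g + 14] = 20 - 12*g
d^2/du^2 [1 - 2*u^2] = -4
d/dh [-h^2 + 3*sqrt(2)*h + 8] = -2*h + 3*sqrt(2)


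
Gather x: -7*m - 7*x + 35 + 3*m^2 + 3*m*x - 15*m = 3*m^2 - 22*m + x*(3*m - 7) + 35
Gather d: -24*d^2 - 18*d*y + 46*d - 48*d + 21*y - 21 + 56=-24*d^2 + d*(-18*y - 2) + 21*y + 35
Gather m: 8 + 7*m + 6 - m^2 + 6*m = -m^2 + 13*m + 14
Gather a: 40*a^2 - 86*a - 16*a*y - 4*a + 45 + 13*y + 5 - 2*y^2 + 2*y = 40*a^2 + a*(-16*y - 90) - 2*y^2 + 15*y + 50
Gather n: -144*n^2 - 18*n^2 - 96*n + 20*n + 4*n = -162*n^2 - 72*n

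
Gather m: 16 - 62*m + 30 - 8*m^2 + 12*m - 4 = -8*m^2 - 50*m + 42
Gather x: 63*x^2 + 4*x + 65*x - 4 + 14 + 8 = 63*x^2 + 69*x + 18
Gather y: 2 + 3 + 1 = 6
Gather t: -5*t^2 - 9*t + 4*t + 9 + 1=-5*t^2 - 5*t + 10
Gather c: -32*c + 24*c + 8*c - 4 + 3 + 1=0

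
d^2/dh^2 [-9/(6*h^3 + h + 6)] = 18*(18*h*(6*h^3 + h + 6) - (18*h^2 + 1)^2)/(6*h^3 + h + 6)^3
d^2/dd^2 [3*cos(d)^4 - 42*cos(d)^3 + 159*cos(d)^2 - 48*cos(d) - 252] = -48*sin(d)^4 + 696*sin(d)^2 + 159*cos(d)/2 + 189*cos(3*d)/2 - 330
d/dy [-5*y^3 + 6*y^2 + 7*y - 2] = -15*y^2 + 12*y + 7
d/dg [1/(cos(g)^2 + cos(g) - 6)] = (2*cos(g) + 1)*sin(g)/(cos(g)^2 + cos(g) - 6)^2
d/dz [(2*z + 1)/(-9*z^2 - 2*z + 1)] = 2*(9*z^2 + 9*z + 2)/(81*z^4 + 36*z^3 - 14*z^2 - 4*z + 1)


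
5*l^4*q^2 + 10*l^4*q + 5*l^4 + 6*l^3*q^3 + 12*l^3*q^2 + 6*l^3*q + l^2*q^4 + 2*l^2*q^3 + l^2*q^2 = (l + q)*(5*l + q)*(l*q + l)^2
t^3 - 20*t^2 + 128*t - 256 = (t - 8)^2*(t - 4)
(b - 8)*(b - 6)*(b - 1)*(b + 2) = b^4 - 13*b^3 + 32*b^2 + 76*b - 96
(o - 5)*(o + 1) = o^2 - 4*o - 5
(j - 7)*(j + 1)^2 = j^3 - 5*j^2 - 13*j - 7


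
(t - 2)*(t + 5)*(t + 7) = t^3 + 10*t^2 + 11*t - 70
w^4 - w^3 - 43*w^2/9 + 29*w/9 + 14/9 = (w - 7/3)*(w - 1)*(w + 1/3)*(w + 2)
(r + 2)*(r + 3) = r^2 + 5*r + 6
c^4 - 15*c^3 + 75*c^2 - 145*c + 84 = (c - 7)*(c - 4)*(c - 3)*(c - 1)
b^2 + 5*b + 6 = (b + 2)*(b + 3)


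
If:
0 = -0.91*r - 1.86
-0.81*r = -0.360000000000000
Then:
No Solution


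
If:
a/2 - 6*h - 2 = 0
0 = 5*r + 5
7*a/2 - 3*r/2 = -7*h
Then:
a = 10/49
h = -31/98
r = -1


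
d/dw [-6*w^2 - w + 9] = -12*w - 1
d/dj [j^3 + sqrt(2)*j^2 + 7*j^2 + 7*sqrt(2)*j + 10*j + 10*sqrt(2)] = 3*j^2 + 2*sqrt(2)*j + 14*j + 7*sqrt(2) + 10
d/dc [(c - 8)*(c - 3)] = 2*c - 11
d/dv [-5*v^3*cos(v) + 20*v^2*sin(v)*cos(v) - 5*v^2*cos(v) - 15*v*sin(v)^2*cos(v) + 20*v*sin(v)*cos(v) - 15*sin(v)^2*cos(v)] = 5*v^3*sin(v) + 5*v^2*sin(v) - 15*v^2*cos(v) + 20*v^2*cos(2*v) + 15*v*sin(v)/4 - 45*v*sin(3*v)/4 + 20*sqrt(2)*v*sin(2*v + pi/4) - 10*v*cos(v) + 10*sin(2*v) - 45*sin(3*v)/4 + 15*cos(3*v)/4 - 15*sqrt(2)*cos(v + pi/4)/4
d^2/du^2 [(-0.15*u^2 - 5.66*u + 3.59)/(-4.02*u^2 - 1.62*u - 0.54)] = (3.5527136788005e-15*u^4 + 180.982008*u^3 - 350.048736*u^2 - 213.997464*u - 13.072104)/(64.964808*u^6 + 78.539544*u^5 + 57.830112*u^4 + 25.351704*u^3 + 7.768224*u^2 + 1.417176*u + 0.157464)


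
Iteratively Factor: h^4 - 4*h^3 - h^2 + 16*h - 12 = (h - 1)*(h^3 - 3*h^2 - 4*h + 12) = (h - 2)*(h - 1)*(h^2 - h - 6) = (h - 3)*(h - 2)*(h - 1)*(h + 2)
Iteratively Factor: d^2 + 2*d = (d + 2)*(d)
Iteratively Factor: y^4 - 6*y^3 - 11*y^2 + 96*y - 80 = (y - 1)*(y^3 - 5*y^2 - 16*y + 80) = (y - 1)*(y + 4)*(y^2 - 9*y + 20) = (y - 5)*(y - 1)*(y + 4)*(y - 4)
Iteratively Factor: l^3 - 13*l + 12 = (l - 3)*(l^2 + 3*l - 4) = (l - 3)*(l + 4)*(l - 1)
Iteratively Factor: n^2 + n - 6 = (n + 3)*(n - 2)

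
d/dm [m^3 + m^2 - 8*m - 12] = 3*m^2 + 2*m - 8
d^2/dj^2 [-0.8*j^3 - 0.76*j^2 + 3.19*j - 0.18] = -4.8*j - 1.52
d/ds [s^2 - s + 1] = 2*s - 1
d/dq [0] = 0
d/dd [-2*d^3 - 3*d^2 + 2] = 6*d*(-d - 1)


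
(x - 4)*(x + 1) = x^2 - 3*x - 4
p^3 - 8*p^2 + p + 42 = (p - 7)*(p - 3)*(p + 2)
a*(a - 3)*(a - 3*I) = a^3 - 3*a^2 - 3*I*a^2 + 9*I*a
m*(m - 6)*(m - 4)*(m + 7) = m^4 - 3*m^3 - 46*m^2 + 168*m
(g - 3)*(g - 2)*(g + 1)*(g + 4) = g^4 - 15*g^2 + 10*g + 24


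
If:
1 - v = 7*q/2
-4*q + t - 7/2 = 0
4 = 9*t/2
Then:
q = -47/72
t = 8/9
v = 473/144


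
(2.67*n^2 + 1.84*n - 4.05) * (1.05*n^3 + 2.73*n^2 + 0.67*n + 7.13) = 2.8035*n^5 + 9.2211*n^4 + 2.5596*n^3 + 9.2134*n^2 + 10.4057*n - 28.8765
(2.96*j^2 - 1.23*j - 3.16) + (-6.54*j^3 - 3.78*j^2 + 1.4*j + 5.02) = -6.54*j^3 - 0.82*j^2 + 0.17*j + 1.86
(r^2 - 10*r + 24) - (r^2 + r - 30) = 54 - 11*r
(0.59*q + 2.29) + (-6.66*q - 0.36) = 1.93 - 6.07*q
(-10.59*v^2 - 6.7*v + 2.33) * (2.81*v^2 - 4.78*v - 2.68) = -29.7579*v^4 + 31.7932*v^3 + 66.9545*v^2 + 6.8186*v - 6.2444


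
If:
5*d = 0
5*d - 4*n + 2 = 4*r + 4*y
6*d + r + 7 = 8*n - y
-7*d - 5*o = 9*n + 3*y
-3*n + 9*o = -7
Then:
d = 0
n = 5/6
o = -1/2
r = 4/3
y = -5/3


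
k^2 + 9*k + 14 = (k + 2)*(k + 7)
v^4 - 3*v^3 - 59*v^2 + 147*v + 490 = (v - 7)*(v - 5)*(v + 2)*(v + 7)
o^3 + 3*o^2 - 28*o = o*(o - 4)*(o + 7)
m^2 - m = m*(m - 1)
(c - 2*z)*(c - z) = c^2 - 3*c*z + 2*z^2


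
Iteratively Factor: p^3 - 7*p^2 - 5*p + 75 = (p - 5)*(p^2 - 2*p - 15) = (p - 5)^2*(p + 3)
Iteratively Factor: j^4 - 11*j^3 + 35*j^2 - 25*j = (j - 5)*(j^3 - 6*j^2 + 5*j) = (j - 5)^2*(j^2 - j) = j*(j - 5)^2*(j - 1)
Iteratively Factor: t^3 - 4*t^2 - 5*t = (t)*(t^2 - 4*t - 5) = t*(t + 1)*(t - 5)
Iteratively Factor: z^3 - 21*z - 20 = (z + 4)*(z^2 - 4*z - 5) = (z + 1)*(z + 4)*(z - 5)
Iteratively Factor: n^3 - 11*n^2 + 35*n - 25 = (n - 1)*(n^2 - 10*n + 25) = (n - 5)*(n - 1)*(n - 5)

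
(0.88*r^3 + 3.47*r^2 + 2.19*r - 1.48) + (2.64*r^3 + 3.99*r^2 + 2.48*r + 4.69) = 3.52*r^3 + 7.46*r^2 + 4.67*r + 3.21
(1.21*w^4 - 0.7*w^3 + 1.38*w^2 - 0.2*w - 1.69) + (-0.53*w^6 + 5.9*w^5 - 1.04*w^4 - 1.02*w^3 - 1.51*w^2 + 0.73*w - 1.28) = -0.53*w^6 + 5.9*w^5 + 0.17*w^4 - 1.72*w^3 - 0.13*w^2 + 0.53*w - 2.97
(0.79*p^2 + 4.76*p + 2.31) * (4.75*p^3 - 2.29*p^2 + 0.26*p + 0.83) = 3.7525*p^5 + 20.8009*p^4 + 0.277500000000002*p^3 - 3.3966*p^2 + 4.5514*p + 1.9173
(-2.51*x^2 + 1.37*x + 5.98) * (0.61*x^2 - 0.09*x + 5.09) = -1.5311*x^4 + 1.0616*x^3 - 9.2514*x^2 + 6.4351*x + 30.4382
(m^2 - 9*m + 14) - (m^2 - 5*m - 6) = 20 - 4*m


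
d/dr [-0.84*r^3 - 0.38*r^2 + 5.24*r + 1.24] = -2.52*r^2 - 0.76*r + 5.24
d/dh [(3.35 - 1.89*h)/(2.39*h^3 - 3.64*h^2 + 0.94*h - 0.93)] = (9.0342*h^3 - 30.8991*h^2 + 24.388*h - 1.3913)/(5.7121*h^6 - 17.3992*h^5 + 17.7428*h^4 - 11.2886*h^3 + 7.654*h^2 - 1.7484*h + 0.8649)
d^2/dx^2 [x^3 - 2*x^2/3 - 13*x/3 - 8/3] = 6*x - 4/3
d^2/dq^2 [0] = 0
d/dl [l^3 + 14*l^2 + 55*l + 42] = 3*l^2 + 28*l + 55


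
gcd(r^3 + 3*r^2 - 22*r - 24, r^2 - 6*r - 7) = r + 1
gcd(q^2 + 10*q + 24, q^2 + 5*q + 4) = q + 4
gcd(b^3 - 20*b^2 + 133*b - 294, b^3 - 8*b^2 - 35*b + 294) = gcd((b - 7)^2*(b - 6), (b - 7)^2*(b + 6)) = b^2 - 14*b + 49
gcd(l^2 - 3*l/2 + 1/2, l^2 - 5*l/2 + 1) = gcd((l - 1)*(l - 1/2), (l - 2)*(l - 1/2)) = l - 1/2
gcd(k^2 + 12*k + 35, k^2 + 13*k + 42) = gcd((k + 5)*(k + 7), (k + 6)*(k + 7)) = k + 7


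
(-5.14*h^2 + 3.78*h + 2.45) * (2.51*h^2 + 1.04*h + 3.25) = -12.9014*h^4 + 4.1422*h^3 - 6.6243*h^2 + 14.833*h + 7.9625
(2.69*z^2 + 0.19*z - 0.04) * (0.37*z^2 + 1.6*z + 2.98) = 0.9953*z^4 + 4.3743*z^3 + 8.3054*z^2 + 0.5022*z - 0.1192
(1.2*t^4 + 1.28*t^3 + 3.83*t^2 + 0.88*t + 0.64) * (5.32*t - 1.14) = 6.384*t^5 + 5.4416*t^4 + 18.9164*t^3 + 0.3154*t^2 + 2.4016*t - 0.7296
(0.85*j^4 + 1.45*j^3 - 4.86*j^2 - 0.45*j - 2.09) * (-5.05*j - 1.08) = -4.2925*j^5 - 8.2405*j^4 + 22.977*j^3 + 7.5213*j^2 + 11.0405*j + 2.2572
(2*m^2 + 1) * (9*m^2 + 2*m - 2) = 18*m^4 + 4*m^3 + 5*m^2 + 2*m - 2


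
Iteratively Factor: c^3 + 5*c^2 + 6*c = (c + 2)*(c^2 + 3*c) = c*(c + 2)*(c + 3)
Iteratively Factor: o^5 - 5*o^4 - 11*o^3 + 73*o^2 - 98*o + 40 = (o - 5)*(o^4 - 11*o^2 + 18*o - 8) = (o - 5)*(o - 1)*(o^3 + o^2 - 10*o + 8) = (o - 5)*(o - 1)*(o + 4)*(o^2 - 3*o + 2) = (o - 5)*(o - 2)*(o - 1)*(o + 4)*(o - 1)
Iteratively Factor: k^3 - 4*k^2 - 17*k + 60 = (k + 4)*(k^2 - 8*k + 15) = (k - 5)*(k + 4)*(k - 3)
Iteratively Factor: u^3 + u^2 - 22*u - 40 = (u + 4)*(u^2 - 3*u - 10) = (u - 5)*(u + 4)*(u + 2)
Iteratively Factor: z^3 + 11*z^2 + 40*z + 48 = (z + 4)*(z^2 + 7*z + 12) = (z + 3)*(z + 4)*(z + 4)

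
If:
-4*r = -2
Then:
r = 1/2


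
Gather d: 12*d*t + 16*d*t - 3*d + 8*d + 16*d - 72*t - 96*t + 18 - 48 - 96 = d*(28*t + 21) - 168*t - 126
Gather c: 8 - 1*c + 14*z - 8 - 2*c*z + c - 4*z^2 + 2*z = -2*c*z - 4*z^2 + 16*z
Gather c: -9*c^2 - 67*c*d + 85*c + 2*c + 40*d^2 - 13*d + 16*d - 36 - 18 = -9*c^2 + c*(87 - 67*d) + 40*d^2 + 3*d - 54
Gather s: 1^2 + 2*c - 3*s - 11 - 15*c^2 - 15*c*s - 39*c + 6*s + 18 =-15*c^2 - 37*c + s*(3 - 15*c) + 8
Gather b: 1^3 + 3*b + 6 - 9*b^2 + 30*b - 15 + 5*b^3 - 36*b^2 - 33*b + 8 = 5*b^3 - 45*b^2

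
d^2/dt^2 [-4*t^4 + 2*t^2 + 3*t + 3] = 4 - 48*t^2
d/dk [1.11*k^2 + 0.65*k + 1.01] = 2.22*k + 0.65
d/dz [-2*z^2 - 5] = -4*z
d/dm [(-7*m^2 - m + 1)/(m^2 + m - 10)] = 3*(-2*m^2 + 46*m + 3)/(m^4 + 2*m^3 - 19*m^2 - 20*m + 100)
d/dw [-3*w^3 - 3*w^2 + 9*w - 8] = -9*w^2 - 6*w + 9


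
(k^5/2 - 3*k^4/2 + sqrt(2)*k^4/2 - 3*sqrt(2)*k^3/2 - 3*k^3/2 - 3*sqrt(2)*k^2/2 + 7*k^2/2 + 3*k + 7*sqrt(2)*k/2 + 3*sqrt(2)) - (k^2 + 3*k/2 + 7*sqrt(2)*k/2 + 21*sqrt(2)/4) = k^5/2 - 3*k^4/2 + sqrt(2)*k^4/2 - 3*sqrt(2)*k^3/2 - 3*k^3/2 - 3*sqrt(2)*k^2/2 + 5*k^2/2 + 3*k/2 - 9*sqrt(2)/4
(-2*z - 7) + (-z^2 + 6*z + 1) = -z^2 + 4*z - 6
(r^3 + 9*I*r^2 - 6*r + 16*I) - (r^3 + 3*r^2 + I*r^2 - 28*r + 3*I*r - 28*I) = -3*r^2 + 8*I*r^2 + 22*r - 3*I*r + 44*I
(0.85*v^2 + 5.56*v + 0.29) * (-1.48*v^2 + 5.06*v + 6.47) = -1.258*v^4 - 3.9278*v^3 + 33.2039*v^2 + 37.4406*v + 1.8763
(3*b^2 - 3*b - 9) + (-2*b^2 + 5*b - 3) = b^2 + 2*b - 12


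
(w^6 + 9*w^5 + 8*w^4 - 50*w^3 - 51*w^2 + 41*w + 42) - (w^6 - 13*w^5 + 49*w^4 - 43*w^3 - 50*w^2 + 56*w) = 22*w^5 - 41*w^4 - 7*w^3 - w^2 - 15*w + 42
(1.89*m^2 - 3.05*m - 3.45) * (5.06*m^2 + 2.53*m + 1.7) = 9.5634*m^4 - 10.6513*m^3 - 21.9605*m^2 - 13.9135*m - 5.865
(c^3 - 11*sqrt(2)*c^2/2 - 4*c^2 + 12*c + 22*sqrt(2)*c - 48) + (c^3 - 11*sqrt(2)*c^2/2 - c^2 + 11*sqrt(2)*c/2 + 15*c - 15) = 2*c^3 - 11*sqrt(2)*c^2 - 5*c^2 + 27*c + 55*sqrt(2)*c/2 - 63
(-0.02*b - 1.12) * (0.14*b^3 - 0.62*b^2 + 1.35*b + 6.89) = -0.0028*b^4 - 0.1444*b^3 + 0.6674*b^2 - 1.6498*b - 7.7168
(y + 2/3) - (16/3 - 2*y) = 3*y - 14/3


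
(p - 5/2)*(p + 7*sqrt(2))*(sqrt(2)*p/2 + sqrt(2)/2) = sqrt(2)*p^3/2 - 3*sqrt(2)*p^2/4 + 7*p^2 - 21*p/2 - 5*sqrt(2)*p/4 - 35/2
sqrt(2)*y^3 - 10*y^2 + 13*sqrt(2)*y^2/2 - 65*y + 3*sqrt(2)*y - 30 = (y + 6)*(y - 5*sqrt(2))*(sqrt(2)*y + sqrt(2)/2)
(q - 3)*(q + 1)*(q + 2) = q^3 - 7*q - 6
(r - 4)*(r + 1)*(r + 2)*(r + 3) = r^4 + 2*r^3 - 13*r^2 - 38*r - 24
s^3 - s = s*(s - 1)*(s + 1)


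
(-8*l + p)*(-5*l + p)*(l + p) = 40*l^3 + 27*l^2*p - 12*l*p^2 + p^3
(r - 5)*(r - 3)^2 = r^3 - 11*r^2 + 39*r - 45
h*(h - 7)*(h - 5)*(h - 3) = h^4 - 15*h^3 + 71*h^2 - 105*h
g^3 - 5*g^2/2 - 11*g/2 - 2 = (g - 4)*(g + 1/2)*(g + 1)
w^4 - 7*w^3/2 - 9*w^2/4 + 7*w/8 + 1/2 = (w - 4)*(w - 1/2)*(w + 1/2)^2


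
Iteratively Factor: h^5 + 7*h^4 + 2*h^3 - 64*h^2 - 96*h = (h + 4)*(h^4 + 3*h^3 - 10*h^2 - 24*h) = h*(h + 4)*(h^3 + 3*h^2 - 10*h - 24) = h*(h + 2)*(h + 4)*(h^2 + h - 12) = h*(h - 3)*(h + 2)*(h + 4)*(h + 4)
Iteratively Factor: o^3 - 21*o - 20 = (o + 1)*(o^2 - o - 20) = (o - 5)*(o + 1)*(o + 4)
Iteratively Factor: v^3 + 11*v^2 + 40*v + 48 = (v + 4)*(v^2 + 7*v + 12) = (v + 4)^2*(v + 3)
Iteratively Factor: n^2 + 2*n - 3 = (n + 3)*(n - 1)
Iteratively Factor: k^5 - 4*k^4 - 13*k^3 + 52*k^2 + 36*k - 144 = (k + 2)*(k^4 - 6*k^3 - k^2 + 54*k - 72) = (k + 2)*(k + 3)*(k^3 - 9*k^2 + 26*k - 24) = (k - 4)*(k + 2)*(k + 3)*(k^2 - 5*k + 6) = (k - 4)*(k - 3)*(k + 2)*(k + 3)*(k - 2)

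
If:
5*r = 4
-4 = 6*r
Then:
No Solution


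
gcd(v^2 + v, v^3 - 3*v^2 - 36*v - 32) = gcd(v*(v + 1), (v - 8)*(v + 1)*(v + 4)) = v + 1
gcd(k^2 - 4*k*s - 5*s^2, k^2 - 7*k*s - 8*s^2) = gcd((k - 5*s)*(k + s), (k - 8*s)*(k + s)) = k + s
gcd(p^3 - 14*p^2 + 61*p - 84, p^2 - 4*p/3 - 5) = p - 3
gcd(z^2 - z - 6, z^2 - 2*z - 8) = z + 2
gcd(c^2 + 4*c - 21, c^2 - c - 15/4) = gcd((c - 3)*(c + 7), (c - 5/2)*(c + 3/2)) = 1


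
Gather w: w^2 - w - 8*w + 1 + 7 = w^2 - 9*w + 8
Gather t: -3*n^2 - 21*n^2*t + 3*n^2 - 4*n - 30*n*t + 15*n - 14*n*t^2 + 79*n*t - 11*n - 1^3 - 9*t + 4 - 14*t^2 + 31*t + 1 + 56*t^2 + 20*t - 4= t^2*(42 - 14*n) + t*(-21*n^2 + 49*n + 42)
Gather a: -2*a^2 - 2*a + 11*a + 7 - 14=-2*a^2 + 9*a - 7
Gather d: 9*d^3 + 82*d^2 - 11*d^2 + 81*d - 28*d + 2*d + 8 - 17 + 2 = 9*d^3 + 71*d^2 + 55*d - 7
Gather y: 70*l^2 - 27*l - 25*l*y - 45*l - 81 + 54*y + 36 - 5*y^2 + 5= 70*l^2 - 72*l - 5*y^2 + y*(54 - 25*l) - 40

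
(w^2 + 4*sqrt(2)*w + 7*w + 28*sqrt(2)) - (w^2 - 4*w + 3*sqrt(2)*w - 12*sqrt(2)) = sqrt(2)*w + 11*w + 40*sqrt(2)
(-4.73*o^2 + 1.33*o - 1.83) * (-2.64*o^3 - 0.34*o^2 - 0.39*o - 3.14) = 12.4872*o^5 - 1.903*o^4 + 6.2237*o^3 + 14.9557*o^2 - 3.4625*o + 5.7462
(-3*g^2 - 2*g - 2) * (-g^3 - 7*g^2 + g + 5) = 3*g^5 + 23*g^4 + 13*g^3 - 3*g^2 - 12*g - 10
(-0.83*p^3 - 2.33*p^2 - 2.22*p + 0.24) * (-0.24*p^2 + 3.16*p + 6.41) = 0.1992*p^5 - 2.0636*p^4 - 12.1503*p^3 - 22.0081*p^2 - 13.4718*p + 1.5384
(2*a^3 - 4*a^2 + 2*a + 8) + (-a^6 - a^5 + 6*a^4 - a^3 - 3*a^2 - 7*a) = -a^6 - a^5 + 6*a^4 + a^3 - 7*a^2 - 5*a + 8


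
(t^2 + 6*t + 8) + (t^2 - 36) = 2*t^2 + 6*t - 28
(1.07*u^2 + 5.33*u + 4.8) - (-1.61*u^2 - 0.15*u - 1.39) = 2.68*u^2 + 5.48*u + 6.19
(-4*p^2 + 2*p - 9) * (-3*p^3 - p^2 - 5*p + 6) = 12*p^5 - 2*p^4 + 45*p^3 - 25*p^2 + 57*p - 54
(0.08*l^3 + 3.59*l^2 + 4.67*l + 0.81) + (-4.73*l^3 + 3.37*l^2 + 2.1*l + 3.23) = -4.65*l^3 + 6.96*l^2 + 6.77*l + 4.04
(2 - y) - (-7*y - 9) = 6*y + 11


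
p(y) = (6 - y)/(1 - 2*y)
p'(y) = -1/(1 - 2*y) + 2*(6 - y)/(1 - 2*y)^2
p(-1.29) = 2.04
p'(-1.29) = 0.86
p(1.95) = -1.40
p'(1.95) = 1.31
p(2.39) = -0.96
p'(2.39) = 0.77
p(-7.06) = 0.86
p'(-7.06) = 0.05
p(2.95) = -0.62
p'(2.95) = 0.46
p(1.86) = -1.52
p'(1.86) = 1.49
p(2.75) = -0.72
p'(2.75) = 0.54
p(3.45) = -0.43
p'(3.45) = 0.32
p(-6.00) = 0.92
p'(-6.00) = 0.07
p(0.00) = 6.00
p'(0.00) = 11.00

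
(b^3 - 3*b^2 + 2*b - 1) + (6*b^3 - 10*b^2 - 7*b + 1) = 7*b^3 - 13*b^2 - 5*b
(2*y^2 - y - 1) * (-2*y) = -4*y^3 + 2*y^2 + 2*y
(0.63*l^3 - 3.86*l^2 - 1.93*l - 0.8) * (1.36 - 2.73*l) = -1.7199*l^4 + 11.3946*l^3 + 0.0192999999999994*l^2 - 0.4408*l - 1.088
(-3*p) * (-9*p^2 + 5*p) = 27*p^3 - 15*p^2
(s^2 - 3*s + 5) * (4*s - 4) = 4*s^3 - 16*s^2 + 32*s - 20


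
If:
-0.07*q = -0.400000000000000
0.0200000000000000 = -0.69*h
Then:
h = -0.03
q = 5.71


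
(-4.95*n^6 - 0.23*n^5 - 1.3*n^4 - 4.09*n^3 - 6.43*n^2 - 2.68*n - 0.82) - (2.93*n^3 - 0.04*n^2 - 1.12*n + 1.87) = -4.95*n^6 - 0.23*n^5 - 1.3*n^4 - 7.02*n^3 - 6.39*n^2 - 1.56*n - 2.69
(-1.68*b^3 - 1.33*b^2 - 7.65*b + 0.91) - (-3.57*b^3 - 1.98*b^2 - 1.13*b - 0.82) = 1.89*b^3 + 0.65*b^2 - 6.52*b + 1.73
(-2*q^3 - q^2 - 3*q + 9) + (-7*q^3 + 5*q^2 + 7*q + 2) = -9*q^3 + 4*q^2 + 4*q + 11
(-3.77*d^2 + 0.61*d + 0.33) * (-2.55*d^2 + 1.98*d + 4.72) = 9.6135*d^4 - 9.0201*d^3 - 17.4281*d^2 + 3.5326*d + 1.5576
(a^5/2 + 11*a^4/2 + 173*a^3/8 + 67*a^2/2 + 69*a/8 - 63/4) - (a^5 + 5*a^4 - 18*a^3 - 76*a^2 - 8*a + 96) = -a^5/2 + a^4/2 + 317*a^3/8 + 219*a^2/2 + 133*a/8 - 447/4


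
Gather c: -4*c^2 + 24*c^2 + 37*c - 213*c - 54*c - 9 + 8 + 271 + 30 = 20*c^2 - 230*c + 300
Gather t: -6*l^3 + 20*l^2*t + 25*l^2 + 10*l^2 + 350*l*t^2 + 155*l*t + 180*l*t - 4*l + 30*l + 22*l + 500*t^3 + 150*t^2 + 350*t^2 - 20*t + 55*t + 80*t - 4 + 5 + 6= -6*l^3 + 35*l^2 + 48*l + 500*t^3 + t^2*(350*l + 500) + t*(20*l^2 + 335*l + 115) + 7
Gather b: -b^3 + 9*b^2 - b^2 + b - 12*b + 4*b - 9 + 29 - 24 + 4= -b^3 + 8*b^2 - 7*b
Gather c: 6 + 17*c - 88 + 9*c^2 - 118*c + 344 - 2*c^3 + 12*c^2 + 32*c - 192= -2*c^3 + 21*c^2 - 69*c + 70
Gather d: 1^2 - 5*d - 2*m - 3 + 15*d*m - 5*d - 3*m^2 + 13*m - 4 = d*(15*m - 10) - 3*m^2 + 11*m - 6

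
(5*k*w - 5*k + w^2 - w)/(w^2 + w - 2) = (5*k + w)/(w + 2)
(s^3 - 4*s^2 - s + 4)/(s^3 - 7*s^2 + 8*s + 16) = (s - 1)/(s - 4)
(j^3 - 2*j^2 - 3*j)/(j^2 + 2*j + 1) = j*(j - 3)/(j + 1)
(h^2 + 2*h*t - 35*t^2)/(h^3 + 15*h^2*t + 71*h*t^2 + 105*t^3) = (h - 5*t)/(h^2 + 8*h*t + 15*t^2)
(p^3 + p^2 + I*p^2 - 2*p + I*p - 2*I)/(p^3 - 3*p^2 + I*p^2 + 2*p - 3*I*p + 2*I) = (p + 2)/(p - 2)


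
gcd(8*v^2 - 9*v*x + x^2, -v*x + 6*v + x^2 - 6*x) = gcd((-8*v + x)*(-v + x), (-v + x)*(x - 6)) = -v + x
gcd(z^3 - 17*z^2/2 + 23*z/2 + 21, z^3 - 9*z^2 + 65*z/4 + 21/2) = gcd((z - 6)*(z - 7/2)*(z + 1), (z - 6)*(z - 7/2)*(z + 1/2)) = z^2 - 19*z/2 + 21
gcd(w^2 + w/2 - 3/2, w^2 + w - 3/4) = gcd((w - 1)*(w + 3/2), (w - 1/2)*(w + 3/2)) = w + 3/2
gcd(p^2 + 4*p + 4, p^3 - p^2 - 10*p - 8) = p + 2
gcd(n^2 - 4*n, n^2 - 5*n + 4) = n - 4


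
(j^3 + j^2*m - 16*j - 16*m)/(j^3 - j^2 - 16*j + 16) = (j + m)/(j - 1)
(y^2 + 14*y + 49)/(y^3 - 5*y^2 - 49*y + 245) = (y + 7)/(y^2 - 12*y + 35)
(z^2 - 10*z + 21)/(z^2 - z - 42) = (z - 3)/(z + 6)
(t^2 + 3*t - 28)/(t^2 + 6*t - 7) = (t - 4)/(t - 1)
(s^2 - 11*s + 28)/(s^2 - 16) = (s - 7)/(s + 4)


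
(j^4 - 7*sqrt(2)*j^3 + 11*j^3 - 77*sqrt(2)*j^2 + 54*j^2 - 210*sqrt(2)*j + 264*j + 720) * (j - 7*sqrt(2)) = j^5 - 14*sqrt(2)*j^4 + 11*j^4 - 154*sqrt(2)*j^3 + 152*j^3 - 588*sqrt(2)*j^2 + 1342*j^2 - 1848*sqrt(2)*j + 3660*j - 5040*sqrt(2)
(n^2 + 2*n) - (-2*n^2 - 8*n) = 3*n^2 + 10*n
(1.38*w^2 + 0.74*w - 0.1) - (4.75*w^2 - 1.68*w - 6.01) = -3.37*w^2 + 2.42*w + 5.91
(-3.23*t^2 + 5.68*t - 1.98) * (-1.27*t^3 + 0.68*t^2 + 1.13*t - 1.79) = 4.1021*t^5 - 9.41*t^4 + 2.7271*t^3 + 10.8537*t^2 - 12.4046*t + 3.5442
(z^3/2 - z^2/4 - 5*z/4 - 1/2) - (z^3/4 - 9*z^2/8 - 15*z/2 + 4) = z^3/4 + 7*z^2/8 + 25*z/4 - 9/2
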